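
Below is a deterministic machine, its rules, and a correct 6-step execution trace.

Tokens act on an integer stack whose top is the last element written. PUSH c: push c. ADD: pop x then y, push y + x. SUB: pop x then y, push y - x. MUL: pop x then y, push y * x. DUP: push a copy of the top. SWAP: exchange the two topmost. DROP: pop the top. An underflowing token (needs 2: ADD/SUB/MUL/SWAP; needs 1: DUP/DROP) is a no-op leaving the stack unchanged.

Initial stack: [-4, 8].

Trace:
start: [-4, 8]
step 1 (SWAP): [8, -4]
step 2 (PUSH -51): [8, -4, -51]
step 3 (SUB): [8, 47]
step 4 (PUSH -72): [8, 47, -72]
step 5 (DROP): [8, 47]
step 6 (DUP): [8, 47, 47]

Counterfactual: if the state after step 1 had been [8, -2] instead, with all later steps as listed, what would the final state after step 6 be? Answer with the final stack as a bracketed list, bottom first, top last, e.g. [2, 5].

[8, 49, 49]

state after step 1 := [8, -2]
step 2 (PUSH -51): [8, -2, -51]
step 3 (SUB): [8, 49]
step 4 (PUSH -72): [8, 49, -72]
step 5 (DROP): [8, 49]
step 6 (DUP): [8, 49, 49]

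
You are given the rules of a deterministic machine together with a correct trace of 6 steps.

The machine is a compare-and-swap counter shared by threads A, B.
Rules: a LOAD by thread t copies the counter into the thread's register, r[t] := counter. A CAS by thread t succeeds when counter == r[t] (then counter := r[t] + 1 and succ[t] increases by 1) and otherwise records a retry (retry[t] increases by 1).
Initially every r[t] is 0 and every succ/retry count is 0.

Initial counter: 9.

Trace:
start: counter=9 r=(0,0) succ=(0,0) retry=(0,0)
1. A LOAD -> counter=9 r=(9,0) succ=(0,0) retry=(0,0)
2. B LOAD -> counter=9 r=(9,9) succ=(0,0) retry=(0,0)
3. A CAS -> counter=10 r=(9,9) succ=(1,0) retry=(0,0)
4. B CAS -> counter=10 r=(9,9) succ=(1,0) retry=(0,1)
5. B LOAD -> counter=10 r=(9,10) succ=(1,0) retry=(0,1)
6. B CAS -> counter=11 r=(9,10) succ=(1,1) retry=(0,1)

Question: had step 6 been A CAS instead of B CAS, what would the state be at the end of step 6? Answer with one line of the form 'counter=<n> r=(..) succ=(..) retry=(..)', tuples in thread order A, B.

(re-executing from step 6 with the substitution; state before step 6: counter=10 r=(9,10) succ=(1,0) retry=(0,1))
6. A CAS -> counter=10 r=(9,10) succ=(1,0) retry=(1,1)

counter=10 r=(9,10) succ=(1,0) retry=(1,1)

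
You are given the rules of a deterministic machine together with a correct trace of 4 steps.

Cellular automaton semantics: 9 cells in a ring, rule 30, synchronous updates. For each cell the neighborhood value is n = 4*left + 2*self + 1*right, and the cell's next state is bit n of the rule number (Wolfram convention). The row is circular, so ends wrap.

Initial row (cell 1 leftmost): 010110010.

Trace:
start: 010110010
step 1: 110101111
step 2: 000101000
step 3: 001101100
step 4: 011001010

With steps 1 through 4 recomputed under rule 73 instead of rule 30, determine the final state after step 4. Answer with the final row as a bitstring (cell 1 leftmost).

000110001

(re-executing steps 1..4 under rule 73; state before step 1: 010110010)
step 1: 000110000
step 2: 110110111
step 3: 010110100
step 4: 000110001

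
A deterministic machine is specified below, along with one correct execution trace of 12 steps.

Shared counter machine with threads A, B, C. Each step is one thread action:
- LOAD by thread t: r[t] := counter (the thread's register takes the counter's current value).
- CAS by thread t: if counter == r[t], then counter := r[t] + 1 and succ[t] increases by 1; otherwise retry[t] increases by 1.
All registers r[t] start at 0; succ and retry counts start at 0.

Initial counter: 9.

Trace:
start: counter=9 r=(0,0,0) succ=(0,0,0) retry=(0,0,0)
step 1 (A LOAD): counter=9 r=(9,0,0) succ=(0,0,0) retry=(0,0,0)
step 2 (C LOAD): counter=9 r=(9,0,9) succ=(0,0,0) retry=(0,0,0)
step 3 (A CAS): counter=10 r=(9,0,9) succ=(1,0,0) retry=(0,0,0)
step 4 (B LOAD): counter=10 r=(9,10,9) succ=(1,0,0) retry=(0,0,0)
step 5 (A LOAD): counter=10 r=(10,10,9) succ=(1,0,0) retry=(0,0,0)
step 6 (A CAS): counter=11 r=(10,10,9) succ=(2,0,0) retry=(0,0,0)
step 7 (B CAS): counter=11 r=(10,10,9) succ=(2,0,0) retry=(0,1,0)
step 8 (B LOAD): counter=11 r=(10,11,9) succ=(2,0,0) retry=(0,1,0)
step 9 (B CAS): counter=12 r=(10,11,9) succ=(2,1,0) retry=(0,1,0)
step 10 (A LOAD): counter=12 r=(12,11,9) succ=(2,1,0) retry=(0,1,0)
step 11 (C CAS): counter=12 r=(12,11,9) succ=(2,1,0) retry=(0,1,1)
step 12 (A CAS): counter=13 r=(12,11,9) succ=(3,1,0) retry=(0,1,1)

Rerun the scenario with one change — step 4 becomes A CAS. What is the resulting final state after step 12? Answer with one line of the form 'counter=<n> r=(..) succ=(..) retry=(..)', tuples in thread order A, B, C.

(re-executing from step 4 with the substitution; state before step 4: counter=10 r=(9,0,9) succ=(1,0,0) retry=(0,0,0))
step 4 (A CAS): counter=10 r=(9,0,9) succ=(1,0,0) retry=(1,0,0)
step 5 (A LOAD): counter=10 r=(10,0,9) succ=(1,0,0) retry=(1,0,0)
step 6 (A CAS): counter=11 r=(10,0,9) succ=(2,0,0) retry=(1,0,0)
step 7 (B CAS): counter=11 r=(10,0,9) succ=(2,0,0) retry=(1,1,0)
step 8 (B LOAD): counter=11 r=(10,11,9) succ=(2,0,0) retry=(1,1,0)
step 9 (B CAS): counter=12 r=(10,11,9) succ=(2,1,0) retry=(1,1,0)
step 10 (A LOAD): counter=12 r=(12,11,9) succ=(2,1,0) retry=(1,1,0)
step 11 (C CAS): counter=12 r=(12,11,9) succ=(2,1,0) retry=(1,1,1)
step 12 (A CAS): counter=13 r=(12,11,9) succ=(3,1,0) retry=(1,1,1)

counter=13 r=(12,11,9) succ=(3,1,0) retry=(1,1,1)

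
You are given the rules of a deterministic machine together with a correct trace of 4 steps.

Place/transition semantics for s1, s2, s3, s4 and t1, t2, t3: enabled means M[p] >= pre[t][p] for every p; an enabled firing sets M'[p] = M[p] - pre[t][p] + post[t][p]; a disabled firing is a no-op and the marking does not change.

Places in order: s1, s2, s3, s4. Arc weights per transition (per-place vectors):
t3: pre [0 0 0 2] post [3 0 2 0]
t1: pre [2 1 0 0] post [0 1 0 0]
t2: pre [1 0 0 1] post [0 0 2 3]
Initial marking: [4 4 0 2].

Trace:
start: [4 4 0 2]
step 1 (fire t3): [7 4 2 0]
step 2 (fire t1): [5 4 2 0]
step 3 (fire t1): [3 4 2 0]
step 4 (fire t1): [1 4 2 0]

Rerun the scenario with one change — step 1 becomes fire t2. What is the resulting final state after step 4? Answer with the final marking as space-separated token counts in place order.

(re-executing from step 1 with the substitution; state before step 1: [4 4 0 2])
step 1 (fire t2): [3 4 2 4]
step 2 (fire t1): [1 4 2 4]
step 3 (fire t1): [1 4 2 4]
step 4 (fire t1): [1 4 2 4]

1 4 2 4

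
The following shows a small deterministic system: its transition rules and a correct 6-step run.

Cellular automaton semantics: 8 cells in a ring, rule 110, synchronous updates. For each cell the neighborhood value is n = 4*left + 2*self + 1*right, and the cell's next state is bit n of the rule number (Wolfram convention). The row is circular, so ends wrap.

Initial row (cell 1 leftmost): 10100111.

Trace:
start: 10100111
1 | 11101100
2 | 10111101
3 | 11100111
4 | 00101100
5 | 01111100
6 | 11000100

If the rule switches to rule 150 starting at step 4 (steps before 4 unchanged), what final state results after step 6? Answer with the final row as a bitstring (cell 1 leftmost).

01000010

(re-executing steps 4..6 under rule 150; state before step 4: 11100111)
4 | 11011011
5 | 10000001
6 | 01000010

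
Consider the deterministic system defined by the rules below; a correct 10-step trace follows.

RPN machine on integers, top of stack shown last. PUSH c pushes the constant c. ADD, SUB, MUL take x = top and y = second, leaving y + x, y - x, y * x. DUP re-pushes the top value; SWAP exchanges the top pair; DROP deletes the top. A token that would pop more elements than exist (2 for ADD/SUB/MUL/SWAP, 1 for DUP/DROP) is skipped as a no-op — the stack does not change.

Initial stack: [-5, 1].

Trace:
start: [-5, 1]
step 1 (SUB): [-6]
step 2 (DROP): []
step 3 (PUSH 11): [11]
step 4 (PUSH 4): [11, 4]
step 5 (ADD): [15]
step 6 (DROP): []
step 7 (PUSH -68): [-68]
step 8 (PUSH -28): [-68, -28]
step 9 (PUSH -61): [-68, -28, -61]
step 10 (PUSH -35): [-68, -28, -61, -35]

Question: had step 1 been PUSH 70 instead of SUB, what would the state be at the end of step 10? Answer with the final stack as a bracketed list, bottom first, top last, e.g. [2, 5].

[-5, 1, -68, -28, -61, -35]

(re-executing from step 1 with the substitution; state before step 1: [-5, 1])
step 1 (PUSH 70): [-5, 1, 70]
step 2 (DROP): [-5, 1]
step 3 (PUSH 11): [-5, 1, 11]
step 4 (PUSH 4): [-5, 1, 11, 4]
step 5 (ADD): [-5, 1, 15]
step 6 (DROP): [-5, 1]
step 7 (PUSH -68): [-5, 1, -68]
step 8 (PUSH -28): [-5, 1, -68, -28]
step 9 (PUSH -61): [-5, 1, -68, -28, -61]
step 10 (PUSH -35): [-5, 1, -68, -28, -61, -35]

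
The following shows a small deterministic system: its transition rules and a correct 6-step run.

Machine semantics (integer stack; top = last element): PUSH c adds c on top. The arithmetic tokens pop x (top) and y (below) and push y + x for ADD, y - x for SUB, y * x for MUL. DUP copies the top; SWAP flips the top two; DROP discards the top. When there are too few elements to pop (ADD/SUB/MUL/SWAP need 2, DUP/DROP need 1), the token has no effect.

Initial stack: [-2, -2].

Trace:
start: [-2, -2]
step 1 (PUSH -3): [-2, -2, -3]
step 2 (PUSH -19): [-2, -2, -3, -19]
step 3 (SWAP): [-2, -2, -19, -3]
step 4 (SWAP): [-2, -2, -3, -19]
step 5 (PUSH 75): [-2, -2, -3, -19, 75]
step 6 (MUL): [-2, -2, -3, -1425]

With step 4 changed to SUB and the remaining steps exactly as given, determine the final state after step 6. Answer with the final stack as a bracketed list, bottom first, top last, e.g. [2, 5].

(re-executing from step 4 with the substitution; state before step 4: [-2, -2, -19, -3])
step 4 (SUB): [-2, -2, -16]
step 5 (PUSH 75): [-2, -2, -16, 75]
step 6 (MUL): [-2, -2, -1200]

[-2, -2, -1200]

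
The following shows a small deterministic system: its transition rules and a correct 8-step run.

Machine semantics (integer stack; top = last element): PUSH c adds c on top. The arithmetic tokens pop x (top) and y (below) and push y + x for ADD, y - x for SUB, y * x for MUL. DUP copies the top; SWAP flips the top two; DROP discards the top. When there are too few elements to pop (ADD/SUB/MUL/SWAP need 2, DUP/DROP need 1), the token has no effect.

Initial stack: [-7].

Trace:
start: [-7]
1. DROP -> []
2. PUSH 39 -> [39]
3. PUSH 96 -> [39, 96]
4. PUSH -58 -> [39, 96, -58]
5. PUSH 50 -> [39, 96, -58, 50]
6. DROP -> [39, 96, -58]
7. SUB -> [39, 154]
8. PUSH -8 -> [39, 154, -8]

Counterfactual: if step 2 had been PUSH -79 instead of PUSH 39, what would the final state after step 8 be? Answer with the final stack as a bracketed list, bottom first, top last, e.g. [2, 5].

[-79, 154, -8]

(re-executing from step 2 with the substitution; state before step 2: [])
2. PUSH -79 -> [-79]
3. PUSH 96 -> [-79, 96]
4. PUSH -58 -> [-79, 96, -58]
5. PUSH 50 -> [-79, 96, -58, 50]
6. DROP -> [-79, 96, -58]
7. SUB -> [-79, 154]
8. PUSH -8 -> [-79, 154, -8]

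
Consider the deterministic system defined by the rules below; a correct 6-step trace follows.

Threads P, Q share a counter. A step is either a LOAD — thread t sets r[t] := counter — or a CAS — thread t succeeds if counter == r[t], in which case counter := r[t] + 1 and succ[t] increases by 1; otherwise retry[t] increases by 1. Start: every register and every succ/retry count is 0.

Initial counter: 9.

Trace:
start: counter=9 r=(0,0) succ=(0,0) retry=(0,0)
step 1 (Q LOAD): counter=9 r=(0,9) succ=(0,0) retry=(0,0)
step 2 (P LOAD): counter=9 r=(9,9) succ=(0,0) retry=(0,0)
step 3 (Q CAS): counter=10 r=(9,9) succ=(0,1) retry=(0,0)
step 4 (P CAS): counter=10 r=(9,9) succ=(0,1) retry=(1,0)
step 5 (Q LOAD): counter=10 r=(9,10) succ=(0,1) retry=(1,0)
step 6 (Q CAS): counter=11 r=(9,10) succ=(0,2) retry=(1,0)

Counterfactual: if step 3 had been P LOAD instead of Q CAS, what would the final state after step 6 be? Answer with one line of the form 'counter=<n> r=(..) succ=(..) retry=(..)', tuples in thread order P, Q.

counter=11 r=(9,10) succ=(1,1) retry=(0,0)

(re-executing from step 3 with the substitution; state before step 3: counter=9 r=(9,9) succ=(0,0) retry=(0,0))
step 3 (P LOAD): counter=9 r=(9,9) succ=(0,0) retry=(0,0)
step 4 (P CAS): counter=10 r=(9,9) succ=(1,0) retry=(0,0)
step 5 (Q LOAD): counter=10 r=(9,10) succ=(1,0) retry=(0,0)
step 6 (Q CAS): counter=11 r=(9,10) succ=(1,1) retry=(0,0)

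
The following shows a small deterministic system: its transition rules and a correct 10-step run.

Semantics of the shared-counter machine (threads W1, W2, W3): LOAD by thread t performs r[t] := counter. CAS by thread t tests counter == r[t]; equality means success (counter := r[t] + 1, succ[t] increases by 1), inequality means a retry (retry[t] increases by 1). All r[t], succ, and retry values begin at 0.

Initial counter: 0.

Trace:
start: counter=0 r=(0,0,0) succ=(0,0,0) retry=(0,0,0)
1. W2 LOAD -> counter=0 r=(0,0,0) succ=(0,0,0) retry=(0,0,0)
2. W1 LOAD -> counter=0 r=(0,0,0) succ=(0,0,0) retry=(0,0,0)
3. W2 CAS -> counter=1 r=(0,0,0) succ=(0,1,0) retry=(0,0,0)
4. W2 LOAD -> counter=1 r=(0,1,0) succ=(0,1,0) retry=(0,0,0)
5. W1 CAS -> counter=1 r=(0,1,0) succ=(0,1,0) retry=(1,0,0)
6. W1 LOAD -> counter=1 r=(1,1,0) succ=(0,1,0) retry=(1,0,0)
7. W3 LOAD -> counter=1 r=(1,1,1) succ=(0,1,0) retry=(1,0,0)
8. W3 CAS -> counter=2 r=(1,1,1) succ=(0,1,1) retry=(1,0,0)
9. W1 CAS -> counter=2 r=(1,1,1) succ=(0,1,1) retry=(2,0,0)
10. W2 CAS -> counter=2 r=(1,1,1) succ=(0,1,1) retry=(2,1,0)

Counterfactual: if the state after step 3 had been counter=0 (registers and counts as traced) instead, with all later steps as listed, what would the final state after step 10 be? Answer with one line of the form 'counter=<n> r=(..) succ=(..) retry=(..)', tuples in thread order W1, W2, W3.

counter=2 r=(1,0,1) succ=(1,1,1) retry=(1,1,0)

state after step 3 := counter=0 r=(0,0,0) succ=(0,1,0) retry=(0,0,0)
4. W2 LOAD -> counter=0 r=(0,0,0) succ=(0,1,0) retry=(0,0,0)
5. W1 CAS -> counter=1 r=(0,0,0) succ=(1,1,0) retry=(0,0,0)
6. W1 LOAD -> counter=1 r=(1,0,0) succ=(1,1,0) retry=(0,0,0)
7. W3 LOAD -> counter=1 r=(1,0,1) succ=(1,1,0) retry=(0,0,0)
8. W3 CAS -> counter=2 r=(1,0,1) succ=(1,1,1) retry=(0,0,0)
9. W1 CAS -> counter=2 r=(1,0,1) succ=(1,1,1) retry=(1,0,0)
10. W2 CAS -> counter=2 r=(1,0,1) succ=(1,1,1) retry=(1,1,0)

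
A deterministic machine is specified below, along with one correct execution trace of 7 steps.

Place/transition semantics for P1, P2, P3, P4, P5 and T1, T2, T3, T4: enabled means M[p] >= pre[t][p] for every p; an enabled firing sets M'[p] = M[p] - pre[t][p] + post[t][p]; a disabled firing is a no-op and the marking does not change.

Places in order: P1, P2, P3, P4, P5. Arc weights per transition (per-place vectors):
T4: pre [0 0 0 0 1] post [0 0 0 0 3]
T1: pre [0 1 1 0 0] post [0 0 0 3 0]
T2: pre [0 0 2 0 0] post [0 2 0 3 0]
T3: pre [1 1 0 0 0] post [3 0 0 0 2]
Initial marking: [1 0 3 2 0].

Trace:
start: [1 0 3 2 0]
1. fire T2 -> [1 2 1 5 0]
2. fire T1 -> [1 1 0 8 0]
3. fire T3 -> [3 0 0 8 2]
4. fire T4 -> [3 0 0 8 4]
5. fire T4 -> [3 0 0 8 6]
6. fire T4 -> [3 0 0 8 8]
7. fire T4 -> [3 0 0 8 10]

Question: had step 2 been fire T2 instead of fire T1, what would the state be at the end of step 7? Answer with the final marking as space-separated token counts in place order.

3 1 1 5 10

(re-executing from step 2 with the substitution; state before step 2: [1 2 1 5 0])
2. fire T2 -> [1 2 1 5 0]
3. fire T3 -> [3 1 1 5 2]
4. fire T4 -> [3 1 1 5 4]
5. fire T4 -> [3 1 1 5 6]
6. fire T4 -> [3 1 1 5 8]
7. fire T4 -> [3 1 1 5 10]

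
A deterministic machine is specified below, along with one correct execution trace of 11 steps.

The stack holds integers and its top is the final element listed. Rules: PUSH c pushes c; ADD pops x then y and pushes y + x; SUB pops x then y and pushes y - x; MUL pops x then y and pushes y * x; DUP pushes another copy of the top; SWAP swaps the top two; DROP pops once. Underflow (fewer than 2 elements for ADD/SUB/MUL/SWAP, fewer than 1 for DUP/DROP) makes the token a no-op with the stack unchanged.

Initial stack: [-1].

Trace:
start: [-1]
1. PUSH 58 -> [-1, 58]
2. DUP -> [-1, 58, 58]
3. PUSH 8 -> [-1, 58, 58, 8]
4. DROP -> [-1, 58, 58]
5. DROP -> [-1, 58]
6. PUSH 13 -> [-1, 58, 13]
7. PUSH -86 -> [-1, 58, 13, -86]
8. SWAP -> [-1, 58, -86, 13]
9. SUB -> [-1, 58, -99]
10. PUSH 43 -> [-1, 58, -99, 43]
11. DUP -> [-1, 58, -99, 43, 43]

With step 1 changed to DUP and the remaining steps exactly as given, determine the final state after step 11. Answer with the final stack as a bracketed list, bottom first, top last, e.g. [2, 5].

[-1, -1, -99, 43, 43]

(re-executing from step 1 with the substitution; state before step 1: [-1])
1. DUP -> [-1, -1]
2. DUP -> [-1, -1, -1]
3. PUSH 8 -> [-1, -1, -1, 8]
4. DROP -> [-1, -1, -1]
5. DROP -> [-1, -1]
6. PUSH 13 -> [-1, -1, 13]
7. PUSH -86 -> [-1, -1, 13, -86]
8. SWAP -> [-1, -1, -86, 13]
9. SUB -> [-1, -1, -99]
10. PUSH 43 -> [-1, -1, -99, 43]
11. DUP -> [-1, -1, -99, 43, 43]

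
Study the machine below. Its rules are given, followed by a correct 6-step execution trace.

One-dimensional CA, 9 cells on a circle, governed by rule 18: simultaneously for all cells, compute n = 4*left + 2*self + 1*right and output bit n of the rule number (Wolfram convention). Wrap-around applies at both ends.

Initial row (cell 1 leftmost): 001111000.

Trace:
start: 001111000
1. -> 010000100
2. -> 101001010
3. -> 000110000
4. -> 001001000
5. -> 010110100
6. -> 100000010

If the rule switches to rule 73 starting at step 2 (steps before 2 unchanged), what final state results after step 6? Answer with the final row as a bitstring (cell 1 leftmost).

000110001

(re-executing steps 2..6 under rule 73; state before step 2: 010000100)
2. -> 000110001
3. -> 010110100
4. -> 000110001
5. -> 010110100
6. -> 000110001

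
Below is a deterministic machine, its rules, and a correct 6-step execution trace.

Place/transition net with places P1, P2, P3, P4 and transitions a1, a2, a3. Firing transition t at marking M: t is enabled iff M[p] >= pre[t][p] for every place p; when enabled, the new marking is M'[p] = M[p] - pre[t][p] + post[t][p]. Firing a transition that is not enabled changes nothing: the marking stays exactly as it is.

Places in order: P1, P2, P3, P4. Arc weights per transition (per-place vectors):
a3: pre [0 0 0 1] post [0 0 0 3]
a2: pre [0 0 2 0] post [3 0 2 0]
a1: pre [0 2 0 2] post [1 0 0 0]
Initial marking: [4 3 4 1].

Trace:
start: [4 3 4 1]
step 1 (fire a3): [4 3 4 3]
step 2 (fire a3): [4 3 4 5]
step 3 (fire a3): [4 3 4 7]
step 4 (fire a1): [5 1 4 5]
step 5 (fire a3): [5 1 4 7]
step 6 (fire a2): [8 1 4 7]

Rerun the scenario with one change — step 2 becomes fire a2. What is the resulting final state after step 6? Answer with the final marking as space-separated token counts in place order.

11 1 4 5

(re-executing from step 2 with the substitution; state before step 2: [4 3 4 3])
step 2 (fire a2): [7 3 4 3]
step 3 (fire a3): [7 3 4 5]
step 4 (fire a1): [8 1 4 3]
step 5 (fire a3): [8 1 4 5]
step 6 (fire a2): [11 1 4 5]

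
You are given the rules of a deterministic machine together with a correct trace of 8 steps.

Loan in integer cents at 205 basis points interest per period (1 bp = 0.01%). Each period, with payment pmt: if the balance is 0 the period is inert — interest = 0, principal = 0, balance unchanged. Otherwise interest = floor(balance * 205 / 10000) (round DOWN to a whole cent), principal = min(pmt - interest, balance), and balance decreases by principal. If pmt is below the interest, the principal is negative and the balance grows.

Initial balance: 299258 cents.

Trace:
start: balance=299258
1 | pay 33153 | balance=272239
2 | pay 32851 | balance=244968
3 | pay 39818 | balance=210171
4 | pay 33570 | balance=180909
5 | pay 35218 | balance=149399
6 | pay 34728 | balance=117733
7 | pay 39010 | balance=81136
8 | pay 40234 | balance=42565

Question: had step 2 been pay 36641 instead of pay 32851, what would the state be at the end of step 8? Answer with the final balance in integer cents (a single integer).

38286

(re-executing from step 2 with the substitution; state before step 2: balance=272239)
2 | pay 36641 | balance=241178
3 | pay 39818 | balance=206304
4 | pay 33570 | balance=176963
5 | pay 35218 | balance=145372
6 | pay 34728 | balance=113624
7 | pay 39010 | balance=76943
8 | pay 40234 | balance=38286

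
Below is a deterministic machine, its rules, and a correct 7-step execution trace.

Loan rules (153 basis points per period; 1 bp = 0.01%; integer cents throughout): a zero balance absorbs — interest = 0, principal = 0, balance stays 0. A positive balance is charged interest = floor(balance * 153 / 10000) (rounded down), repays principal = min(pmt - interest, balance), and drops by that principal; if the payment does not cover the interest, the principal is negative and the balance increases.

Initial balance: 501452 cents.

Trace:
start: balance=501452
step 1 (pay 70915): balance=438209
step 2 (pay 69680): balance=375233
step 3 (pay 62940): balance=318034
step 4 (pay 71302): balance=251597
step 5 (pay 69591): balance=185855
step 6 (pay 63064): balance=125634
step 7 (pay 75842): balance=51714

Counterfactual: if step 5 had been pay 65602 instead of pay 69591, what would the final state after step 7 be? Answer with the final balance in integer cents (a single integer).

(re-executing from step 5 with the substitution; state before step 5: balance=251597)
step 5 (pay 65602): balance=189844
step 6 (pay 63064): balance=129684
step 7 (pay 75842): balance=55826

55826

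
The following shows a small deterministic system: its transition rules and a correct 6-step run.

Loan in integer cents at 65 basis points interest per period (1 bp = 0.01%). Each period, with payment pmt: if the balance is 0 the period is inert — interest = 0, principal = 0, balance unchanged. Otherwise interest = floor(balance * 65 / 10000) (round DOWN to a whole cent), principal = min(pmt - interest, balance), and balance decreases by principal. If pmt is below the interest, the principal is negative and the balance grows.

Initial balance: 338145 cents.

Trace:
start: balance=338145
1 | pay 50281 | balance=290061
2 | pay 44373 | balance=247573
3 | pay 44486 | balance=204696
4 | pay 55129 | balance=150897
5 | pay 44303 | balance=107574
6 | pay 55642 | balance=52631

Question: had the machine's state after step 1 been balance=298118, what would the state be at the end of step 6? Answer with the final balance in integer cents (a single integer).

60952

state after step 1 := balance=298118
2 | pay 44373 | balance=255682
3 | pay 44486 | balance=212857
4 | pay 55129 | balance=159111
5 | pay 44303 | balance=115842
6 | pay 55642 | balance=60952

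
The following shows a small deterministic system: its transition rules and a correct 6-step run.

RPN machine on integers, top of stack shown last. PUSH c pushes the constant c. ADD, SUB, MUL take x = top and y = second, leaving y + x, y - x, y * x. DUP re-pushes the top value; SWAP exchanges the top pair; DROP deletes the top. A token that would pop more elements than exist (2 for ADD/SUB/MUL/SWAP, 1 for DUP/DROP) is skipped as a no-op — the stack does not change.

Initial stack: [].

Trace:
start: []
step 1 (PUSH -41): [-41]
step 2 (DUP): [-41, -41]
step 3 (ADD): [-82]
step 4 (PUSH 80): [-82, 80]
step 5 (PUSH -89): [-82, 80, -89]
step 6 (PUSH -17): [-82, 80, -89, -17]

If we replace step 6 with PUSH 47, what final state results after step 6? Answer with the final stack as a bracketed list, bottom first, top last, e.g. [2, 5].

(re-executing from step 6 with the substitution; state before step 6: [-82, 80, -89])
step 6 (PUSH 47): [-82, 80, -89, 47]

[-82, 80, -89, 47]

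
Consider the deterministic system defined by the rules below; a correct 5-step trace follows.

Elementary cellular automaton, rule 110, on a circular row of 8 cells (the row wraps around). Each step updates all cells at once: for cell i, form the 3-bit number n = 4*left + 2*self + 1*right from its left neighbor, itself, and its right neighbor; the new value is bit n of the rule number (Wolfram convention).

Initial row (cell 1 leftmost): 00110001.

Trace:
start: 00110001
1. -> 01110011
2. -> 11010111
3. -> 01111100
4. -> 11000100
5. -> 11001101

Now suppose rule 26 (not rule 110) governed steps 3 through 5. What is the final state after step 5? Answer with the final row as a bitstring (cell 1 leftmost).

(re-executing steps 3..5 under rule 26; state before step 3: 11010111)
3. -> 00000100
4. -> 00001010
5. -> 00010001

00010001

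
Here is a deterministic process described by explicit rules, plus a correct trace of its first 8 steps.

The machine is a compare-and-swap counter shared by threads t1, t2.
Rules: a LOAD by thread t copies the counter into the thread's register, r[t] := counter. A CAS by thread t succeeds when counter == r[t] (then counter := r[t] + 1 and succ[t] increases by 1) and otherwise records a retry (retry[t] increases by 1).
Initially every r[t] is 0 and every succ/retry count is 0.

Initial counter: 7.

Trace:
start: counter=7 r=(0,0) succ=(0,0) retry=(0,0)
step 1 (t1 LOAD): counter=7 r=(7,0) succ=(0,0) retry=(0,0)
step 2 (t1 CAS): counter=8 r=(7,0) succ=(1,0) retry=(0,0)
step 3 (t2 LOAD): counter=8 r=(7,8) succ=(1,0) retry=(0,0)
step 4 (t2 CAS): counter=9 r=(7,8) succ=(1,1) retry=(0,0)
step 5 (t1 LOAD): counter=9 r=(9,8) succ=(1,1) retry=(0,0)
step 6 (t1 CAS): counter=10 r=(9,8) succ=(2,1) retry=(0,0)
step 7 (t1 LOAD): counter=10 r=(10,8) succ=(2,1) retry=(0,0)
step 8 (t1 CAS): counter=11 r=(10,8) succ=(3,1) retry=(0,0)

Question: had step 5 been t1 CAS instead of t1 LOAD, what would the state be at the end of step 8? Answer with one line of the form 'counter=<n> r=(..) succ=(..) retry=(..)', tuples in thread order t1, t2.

(re-executing from step 5 with the substitution; state before step 5: counter=9 r=(7,8) succ=(1,1) retry=(0,0))
step 5 (t1 CAS): counter=9 r=(7,8) succ=(1,1) retry=(1,0)
step 6 (t1 CAS): counter=9 r=(7,8) succ=(1,1) retry=(2,0)
step 7 (t1 LOAD): counter=9 r=(9,8) succ=(1,1) retry=(2,0)
step 8 (t1 CAS): counter=10 r=(9,8) succ=(2,1) retry=(2,0)

counter=10 r=(9,8) succ=(2,1) retry=(2,0)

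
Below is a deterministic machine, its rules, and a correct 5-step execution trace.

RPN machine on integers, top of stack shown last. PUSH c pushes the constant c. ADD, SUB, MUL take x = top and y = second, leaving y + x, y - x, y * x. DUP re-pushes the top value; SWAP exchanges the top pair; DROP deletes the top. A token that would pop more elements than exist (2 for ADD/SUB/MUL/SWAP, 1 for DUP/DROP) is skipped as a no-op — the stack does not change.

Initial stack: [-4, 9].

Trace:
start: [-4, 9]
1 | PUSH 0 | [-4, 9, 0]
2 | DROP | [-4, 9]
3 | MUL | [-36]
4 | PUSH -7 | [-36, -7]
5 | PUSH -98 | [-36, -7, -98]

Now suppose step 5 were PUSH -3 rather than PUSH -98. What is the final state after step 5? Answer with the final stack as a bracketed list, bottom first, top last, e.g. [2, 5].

[-36, -7, -3]

(re-executing from step 5 with the substitution; state before step 5: [-36, -7])
5 | PUSH -3 | [-36, -7, -3]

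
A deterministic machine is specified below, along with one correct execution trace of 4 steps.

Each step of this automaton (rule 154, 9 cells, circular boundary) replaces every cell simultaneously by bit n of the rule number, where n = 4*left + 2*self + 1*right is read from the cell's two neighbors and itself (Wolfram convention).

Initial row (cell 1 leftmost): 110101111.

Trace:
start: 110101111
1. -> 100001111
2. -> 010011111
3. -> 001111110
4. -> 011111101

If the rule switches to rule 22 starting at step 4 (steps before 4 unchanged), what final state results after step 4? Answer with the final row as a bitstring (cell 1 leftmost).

(re-executing step 4 under rule 22; state before step 4: 001111110)
4. -> 010000001

010000001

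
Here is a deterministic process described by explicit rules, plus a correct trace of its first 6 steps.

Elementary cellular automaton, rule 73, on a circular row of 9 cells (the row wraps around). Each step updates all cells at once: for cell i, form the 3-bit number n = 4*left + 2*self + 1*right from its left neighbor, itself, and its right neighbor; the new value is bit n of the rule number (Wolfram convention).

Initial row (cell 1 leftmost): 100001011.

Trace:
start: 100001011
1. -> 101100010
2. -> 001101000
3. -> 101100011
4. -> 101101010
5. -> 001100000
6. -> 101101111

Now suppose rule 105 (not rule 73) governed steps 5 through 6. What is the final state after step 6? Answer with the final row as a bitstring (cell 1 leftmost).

110011010

(re-executing steps 5..6 under rule 105; state before step 5: 101101010)
5. -> 011110101
6. -> 110011010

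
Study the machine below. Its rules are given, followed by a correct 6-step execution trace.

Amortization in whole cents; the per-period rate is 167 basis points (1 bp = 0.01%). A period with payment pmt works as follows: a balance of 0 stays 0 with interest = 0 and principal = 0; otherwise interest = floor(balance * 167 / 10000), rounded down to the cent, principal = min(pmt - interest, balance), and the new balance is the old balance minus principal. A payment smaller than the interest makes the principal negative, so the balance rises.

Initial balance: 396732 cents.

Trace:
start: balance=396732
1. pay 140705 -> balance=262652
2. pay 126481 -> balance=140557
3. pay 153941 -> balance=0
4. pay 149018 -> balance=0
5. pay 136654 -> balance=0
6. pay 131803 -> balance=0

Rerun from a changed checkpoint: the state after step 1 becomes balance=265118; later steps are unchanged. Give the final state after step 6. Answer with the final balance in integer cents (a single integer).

state after step 1 := balance=265118
2. pay 126481 -> balance=143064
3. pay 153941 -> balance=0
4. pay 149018 -> balance=0
5. pay 136654 -> balance=0
6. pay 131803 -> balance=0

0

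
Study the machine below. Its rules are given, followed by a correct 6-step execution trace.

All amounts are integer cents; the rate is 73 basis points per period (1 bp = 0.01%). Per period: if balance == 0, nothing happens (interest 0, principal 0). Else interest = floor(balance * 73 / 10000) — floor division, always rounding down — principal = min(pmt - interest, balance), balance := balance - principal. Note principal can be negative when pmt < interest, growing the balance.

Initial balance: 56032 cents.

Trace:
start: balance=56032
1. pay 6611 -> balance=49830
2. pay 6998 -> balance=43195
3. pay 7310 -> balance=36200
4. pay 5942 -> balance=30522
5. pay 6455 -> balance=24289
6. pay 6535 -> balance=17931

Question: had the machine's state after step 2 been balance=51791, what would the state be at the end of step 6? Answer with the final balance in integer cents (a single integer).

26781

state after step 2 := balance=51791
3. pay 7310 -> balance=44859
4. pay 5942 -> balance=39244
5. pay 6455 -> balance=33075
6. pay 6535 -> balance=26781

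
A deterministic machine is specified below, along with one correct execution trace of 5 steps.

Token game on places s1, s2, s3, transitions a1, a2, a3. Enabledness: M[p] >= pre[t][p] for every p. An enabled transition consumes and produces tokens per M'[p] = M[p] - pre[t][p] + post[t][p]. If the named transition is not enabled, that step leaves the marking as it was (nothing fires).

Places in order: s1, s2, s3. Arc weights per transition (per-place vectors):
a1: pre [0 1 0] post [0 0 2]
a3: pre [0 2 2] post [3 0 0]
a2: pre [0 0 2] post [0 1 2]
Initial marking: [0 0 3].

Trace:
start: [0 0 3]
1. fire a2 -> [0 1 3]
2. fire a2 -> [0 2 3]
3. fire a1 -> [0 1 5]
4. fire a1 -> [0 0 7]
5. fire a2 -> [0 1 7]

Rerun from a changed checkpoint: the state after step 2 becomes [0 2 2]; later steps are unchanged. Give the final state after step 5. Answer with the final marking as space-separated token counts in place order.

state after step 2 := [0 2 2]
3. fire a1 -> [0 1 4]
4. fire a1 -> [0 0 6]
5. fire a2 -> [0 1 6]

0 1 6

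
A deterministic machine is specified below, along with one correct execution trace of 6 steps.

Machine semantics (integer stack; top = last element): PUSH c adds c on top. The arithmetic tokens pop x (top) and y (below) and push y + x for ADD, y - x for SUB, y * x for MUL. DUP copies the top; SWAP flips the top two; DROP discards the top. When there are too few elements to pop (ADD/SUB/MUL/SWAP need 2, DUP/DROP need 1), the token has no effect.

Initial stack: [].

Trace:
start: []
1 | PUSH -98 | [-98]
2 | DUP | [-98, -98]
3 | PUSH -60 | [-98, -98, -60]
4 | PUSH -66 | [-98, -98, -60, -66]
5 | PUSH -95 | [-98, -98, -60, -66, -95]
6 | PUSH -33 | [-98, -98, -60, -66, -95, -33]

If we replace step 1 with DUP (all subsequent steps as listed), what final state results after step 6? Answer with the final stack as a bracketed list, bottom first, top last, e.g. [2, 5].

(re-executing from step 1 with the substitution; state before step 1: [])
1 | DUP | []
2 | DUP | []
3 | PUSH -60 | [-60]
4 | PUSH -66 | [-60, -66]
5 | PUSH -95 | [-60, -66, -95]
6 | PUSH -33 | [-60, -66, -95, -33]

[-60, -66, -95, -33]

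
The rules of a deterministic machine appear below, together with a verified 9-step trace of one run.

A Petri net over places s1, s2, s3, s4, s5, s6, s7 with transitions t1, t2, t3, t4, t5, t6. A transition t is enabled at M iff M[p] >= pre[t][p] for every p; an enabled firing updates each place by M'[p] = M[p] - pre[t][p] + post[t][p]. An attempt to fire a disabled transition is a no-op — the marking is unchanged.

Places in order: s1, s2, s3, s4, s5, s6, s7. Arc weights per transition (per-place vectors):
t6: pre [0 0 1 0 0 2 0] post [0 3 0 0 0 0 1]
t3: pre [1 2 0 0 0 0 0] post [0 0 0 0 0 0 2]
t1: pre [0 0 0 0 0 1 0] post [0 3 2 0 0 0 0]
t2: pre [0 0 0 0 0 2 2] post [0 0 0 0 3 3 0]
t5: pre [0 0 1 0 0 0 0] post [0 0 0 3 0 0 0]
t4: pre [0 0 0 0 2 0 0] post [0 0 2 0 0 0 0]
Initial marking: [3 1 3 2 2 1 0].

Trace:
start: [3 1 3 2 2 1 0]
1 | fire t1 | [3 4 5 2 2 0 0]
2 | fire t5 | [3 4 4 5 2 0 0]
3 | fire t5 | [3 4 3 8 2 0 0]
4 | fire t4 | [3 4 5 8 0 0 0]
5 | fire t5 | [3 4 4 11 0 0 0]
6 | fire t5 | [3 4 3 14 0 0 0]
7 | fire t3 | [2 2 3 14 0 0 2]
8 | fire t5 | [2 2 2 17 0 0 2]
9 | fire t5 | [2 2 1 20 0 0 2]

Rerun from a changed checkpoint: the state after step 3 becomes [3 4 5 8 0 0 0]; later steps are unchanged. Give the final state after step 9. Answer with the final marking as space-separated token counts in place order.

state after step 3 := [3 4 5 8 0 0 0]
4 | fire t4 | [3 4 5 8 0 0 0]
5 | fire t5 | [3 4 4 11 0 0 0]
6 | fire t5 | [3 4 3 14 0 0 0]
7 | fire t3 | [2 2 3 14 0 0 2]
8 | fire t5 | [2 2 2 17 0 0 2]
9 | fire t5 | [2 2 1 20 0 0 2]

2 2 1 20 0 0 2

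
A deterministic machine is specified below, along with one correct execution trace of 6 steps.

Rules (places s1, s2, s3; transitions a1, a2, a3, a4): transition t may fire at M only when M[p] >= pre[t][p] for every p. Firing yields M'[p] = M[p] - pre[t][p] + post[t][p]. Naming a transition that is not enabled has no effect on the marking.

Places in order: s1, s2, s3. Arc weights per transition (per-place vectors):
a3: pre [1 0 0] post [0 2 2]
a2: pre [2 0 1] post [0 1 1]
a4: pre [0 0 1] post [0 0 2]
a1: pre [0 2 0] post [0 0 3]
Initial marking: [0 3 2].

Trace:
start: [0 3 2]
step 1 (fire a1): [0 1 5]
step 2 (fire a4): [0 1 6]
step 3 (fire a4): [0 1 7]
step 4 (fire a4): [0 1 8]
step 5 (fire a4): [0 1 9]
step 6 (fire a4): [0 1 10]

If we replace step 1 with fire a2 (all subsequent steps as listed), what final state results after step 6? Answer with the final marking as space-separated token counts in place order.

(re-executing from step 1 with the substitution; state before step 1: [0 3 2])
step 1 (fire a2): [0 3 2]
step 2 (fire a4): [0 3 3]
step 3 (fire a4): [0 3 4]
step 4 (fire a4): [0 3 5]
step 5 (fire a4): [0 3 6]
step 6 (fire a4): [0 3 7]

0 3 7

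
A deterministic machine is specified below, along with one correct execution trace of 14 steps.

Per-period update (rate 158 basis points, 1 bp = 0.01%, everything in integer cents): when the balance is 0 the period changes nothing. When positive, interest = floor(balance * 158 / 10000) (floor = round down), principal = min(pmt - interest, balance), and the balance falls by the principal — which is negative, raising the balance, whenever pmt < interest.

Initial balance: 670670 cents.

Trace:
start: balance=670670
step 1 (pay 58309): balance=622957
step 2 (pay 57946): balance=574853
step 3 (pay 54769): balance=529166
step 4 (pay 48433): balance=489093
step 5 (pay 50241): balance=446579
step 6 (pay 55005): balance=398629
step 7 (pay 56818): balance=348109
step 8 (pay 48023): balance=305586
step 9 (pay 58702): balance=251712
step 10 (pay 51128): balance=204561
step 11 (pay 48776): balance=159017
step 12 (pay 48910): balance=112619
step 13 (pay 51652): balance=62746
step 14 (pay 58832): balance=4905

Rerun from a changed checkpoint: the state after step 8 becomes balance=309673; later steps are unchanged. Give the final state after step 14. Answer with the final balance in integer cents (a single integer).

9394

state after step 8 := balance=309673
step 9 (pay 58702): balance=255863
step 10 (pay 51128): balance=208777
step 11 (pay 48776): balance=163299
step 12 (pay 48910): balance=116969
step 13 (pay 51652): balance=67165
step 14 (pay 58832): balance=9394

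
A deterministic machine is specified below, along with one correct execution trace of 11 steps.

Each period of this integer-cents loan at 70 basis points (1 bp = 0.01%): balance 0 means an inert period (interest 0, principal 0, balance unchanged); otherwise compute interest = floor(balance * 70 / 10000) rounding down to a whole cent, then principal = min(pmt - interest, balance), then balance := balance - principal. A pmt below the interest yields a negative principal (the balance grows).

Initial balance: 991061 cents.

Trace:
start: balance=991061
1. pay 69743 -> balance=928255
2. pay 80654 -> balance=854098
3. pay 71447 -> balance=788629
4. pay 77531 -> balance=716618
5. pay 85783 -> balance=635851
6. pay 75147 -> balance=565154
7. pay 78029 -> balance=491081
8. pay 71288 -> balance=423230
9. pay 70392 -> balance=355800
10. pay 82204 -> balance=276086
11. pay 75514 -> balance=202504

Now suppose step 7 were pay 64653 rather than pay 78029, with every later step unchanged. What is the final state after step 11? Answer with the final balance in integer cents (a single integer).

(re-executing from step 7 with the substitution; state before step 7: balance=565154)
7. pay 64653 -> balance=504457
8. pay 71288 -> balance=436700
9. pay 70392 -> balance=369364
10. pay 82204 -> balance=289745
11. pay 75514 -> balance=216259

216259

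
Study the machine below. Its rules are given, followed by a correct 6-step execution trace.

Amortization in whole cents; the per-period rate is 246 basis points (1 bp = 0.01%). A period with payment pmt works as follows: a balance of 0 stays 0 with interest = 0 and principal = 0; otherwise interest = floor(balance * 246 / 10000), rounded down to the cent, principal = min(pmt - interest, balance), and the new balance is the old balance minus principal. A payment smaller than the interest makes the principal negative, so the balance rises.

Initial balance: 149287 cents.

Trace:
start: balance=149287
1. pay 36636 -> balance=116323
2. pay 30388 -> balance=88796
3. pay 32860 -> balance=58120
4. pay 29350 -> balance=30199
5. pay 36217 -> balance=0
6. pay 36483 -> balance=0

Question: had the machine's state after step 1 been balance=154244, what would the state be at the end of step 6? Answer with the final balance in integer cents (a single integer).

state after step 1 := balance=154244
2. pay 30388 -> balance=127650
3. pay 32860 -> balance=97930
4. pay 29350 -> balance=70989
5. pay 36217 -> balance=36518
6. pay 36483 -> balance=933

933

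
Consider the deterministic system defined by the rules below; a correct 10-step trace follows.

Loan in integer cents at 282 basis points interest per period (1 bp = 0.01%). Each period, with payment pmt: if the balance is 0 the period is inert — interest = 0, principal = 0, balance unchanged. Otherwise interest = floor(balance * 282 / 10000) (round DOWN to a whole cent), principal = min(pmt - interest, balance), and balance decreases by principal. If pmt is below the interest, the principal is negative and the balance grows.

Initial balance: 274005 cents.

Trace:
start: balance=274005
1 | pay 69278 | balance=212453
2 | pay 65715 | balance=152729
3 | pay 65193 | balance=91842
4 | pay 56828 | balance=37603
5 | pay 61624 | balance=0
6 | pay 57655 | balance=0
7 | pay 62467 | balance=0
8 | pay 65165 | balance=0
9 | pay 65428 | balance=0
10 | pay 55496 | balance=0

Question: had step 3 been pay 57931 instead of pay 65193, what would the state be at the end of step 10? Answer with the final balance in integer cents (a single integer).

(re-executing from step 3 with the substitution; state before step 3: balance=152729)
3 | pay 57931 | balance=99104
4 | pay 56828 | balance=45070
5 | pay 61624 | balance=0
6 | pay 57655 | balance=0
7 | pay 62467 | balance=0
8 | pay 65165 | balance=0
9 | pay 65428 | balance=0
10 | pay 55496 | balance=0

0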